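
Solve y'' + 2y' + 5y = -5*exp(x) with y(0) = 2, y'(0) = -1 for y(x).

Characteristic equation r² + 2r + 5 = 0 has discriminant (2)² - 4·(5) = -16 < 0, so r = -1 ± 2i.
Hence y_h = C1*cos(2*x)*exp(-x) + C2*exp(-x)*sin(2*x).
Try y_p = A*exp(x). Substituting into the equation and dividing by exp(x) gives A = -5/8, so y_p = -5*exp(x)/8.
General solution: y = -5*exp(x)/8 + C1*cos(2*x)*exp(-x) + C2*exp(-x)*sin(2*x).
Apply the initial conditions: y(0) = -5/8 + C1 = 2 and y'(0) = -5/8 - C1 + 2*C2 = -1. Solving gives C1 = 21/8, C2 = 9/8.

y = -5*exp(x)/8 + 9*exp(-x)*sin(2*x)/8 + 21*cos(2*x)*exp(-x)/8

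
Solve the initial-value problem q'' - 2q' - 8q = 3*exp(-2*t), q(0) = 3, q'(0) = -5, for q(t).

q = exp(4*t)/4 + 11*exp(-2*t)/4 - t*exp(-2*t)/2

Characteristic equation r² - 2r - 8 = 0 factors as (r - 4)(r + 2) = 0, so r = 4, -2.
Hence q_h = C1*exp(4*t) + C2*exp(-2*t).
Since exp(-2*t) solves the homogeneous equation (r = -2 is a root of multiplicity 1), multiply the trial by t. Try q_p = A*t*exp(-2*t). Substituting into the equation and dividing by exp(-2*t) gives A = -1/2, so q_p = -t*exp(-2*t)/2.
General solution: q = C1*exp(4*t) + C2*exp(-2*t) - t*exp(-2*t)/2.
Apply the initial conditions: q(0) = C1 + C2 = 3 and q'(0) = -1/2 - 2*C2 + 4*C1 = -5. Solving gives C1 = 1/4, C2 = 11/4.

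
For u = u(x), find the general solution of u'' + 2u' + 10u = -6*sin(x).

u = -54*sin(x)/85 + 12*cos(x)/85 + C1*cos(3*x)*exp(-x) + C2*exp(-x)*sin(3*x)

Characteristic equation r² + 2r + 10 = 0 has discriminant (2)² - 4·(10) = -36 < 0, so r = -1 ± 3i.
Hence u_h = C1*cos(3*x)*exp(-x) + C2*exp(-x)*sin(3*x).
Try u_p = A*cos(x) + B*sin(x). Substituting and equating the coefficients of cos(x) and sin(x) gives A = 12/85, B = -54/85, so u_p = -54*sin(x)/85 + 12*cos(x)/85.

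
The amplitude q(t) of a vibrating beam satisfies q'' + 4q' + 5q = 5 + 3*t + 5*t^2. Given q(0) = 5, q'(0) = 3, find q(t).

Characteristic equation r² + 4r + 5 = 0 has discriminant (4)² - 4·(5) = -4 < 0, so r = -2 ± i.
Hence q_h = C1*cos(t)*exp(-2*t) + C2*exp(-2*t)*sin(t).
For the particular solution try q_p = A0 + A1*t + A2*t^2. Substituting and matching coefficients of each power of t gives A0 = 7/5, A1 = -1, A2 = 1, so q_p = 7/5 + t^2 - t.
General solution: q = 7/5 + t^2 - t + C1*cos(t)*exp(-2*t) + C2*exp(-2*t)*sin(t).
Apply the initial conditions: q(0) = 7/5 + C1 = 5 and q'(0) = -1 + C2 - 2*C1 = 3. Solving gives C1 = 18/5, C2 = 56/5.

q = 7/5 + t**2 - t + 18*cos(t)*exp(-2*t)/5 + 56*exp(-2*t)*sin(t)/5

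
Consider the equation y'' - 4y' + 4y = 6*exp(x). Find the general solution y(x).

Characteristic equation r² - 4r + 4 = 0 has discriminant (-4)² - 4·(4) = 0, so r = 2 is a repeated root.
Hence y_h = (C1 + C2*x)*exp(2*x).
Try y_p = A*exp(x). Substituting into the equation and dividing by exp(x) gives A = 6, so y_p = 6*exp(x).

y = 6*exp(x) + C1*exp(2*x) + C2*x*exp(2*x)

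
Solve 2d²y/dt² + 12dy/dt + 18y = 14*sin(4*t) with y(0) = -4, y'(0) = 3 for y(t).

y = -2332*exp(-3*t)/625 - 168*cos(4*t)/625 - 49*sin(4*t)/625 - 197*t*exp(-3*t)/25

Divide through by 2: y'' + 6y' + 9y = 7*sin(4*t).
Characteristic equation r² + 6r + 9 = 0 has discriminant (6)² - 4·(9) = 0, so r = -3 is a repeated root.
Hence y_h = (C1 + C2*t)*exp(-3*t).
Try y_p = A*cos(4*t) + B*sin(4*t). Substituting and equating the coefficients of cos(4t) and sin(4t) gives A = -168/625, B = -49/625, so y_p = -168*cos(4*t)/625 - 49*sin(4*t)/625.
General solution: y = -168*cos(4*t)/625 - 49*sin(4*t)/625 + C1*exp(-3*t) + C2*t*exp(-3*t).
Apply the initial conditions: y(0) = -168/625 + C1 = -4 and y'(0) = -196/625 + C2 - 3*C1 = 3. Solving gives C1 = -2332/625, C2 = -197/25.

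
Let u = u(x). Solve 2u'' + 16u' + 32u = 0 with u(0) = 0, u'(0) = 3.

u = 3*x*exp(-4*x)

Divide through by 2: u'' + 8u' + 16u = 0.
Characteristic equation r² + 8r + 16 = 0 has discriminant (8)² - 4·(16) = 0, so r = -4 is a repeated root.
Hence u_h = (C1 + C2*x)*exp(-4*x).
Apply the initial conditions: u(0) = C1 = 0 and u'(0) = C2 - 4*C1 = 3. Solving gives C1 = 0, C2 = 3.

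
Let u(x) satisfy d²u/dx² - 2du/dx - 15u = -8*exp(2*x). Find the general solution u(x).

Characteristic equation r² - 2r - 15 = 0 factors as (r - 5)(r + 3) = 0, so r = 5, -3.
Hence u_h = C1*exp(5*x) + C2*exp(-3*x).
Try u_p = A*exp(2*x). Substituting into the equation and dividing by exp(2*x) gives A = 8/15, so u_p = 8*exp(2*x)/15.

u = 8*exp(2*x)/15 + C1*exp(5*x) + C2*exp(-3*x)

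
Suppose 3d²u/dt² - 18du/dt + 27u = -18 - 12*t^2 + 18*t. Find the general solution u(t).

u = -14/27 - 4*t**2/9 + 2*t/27 + C1*exp(3*t) + C2*t*exp(3*t)

Divide through by 3: u'' - 6u' + 9u = -6 - 4*t^2 + 6*t.
Characteristic equation r² - 6r + 9 = 0 has discriminant (-6)² - 4·(9) = 0, so r = 3 is a repeated root.
Hence u_h = (C1 + C2*t)*exp(3*t).
For the particular solution try u_p = A0 + A1*t + A2*t^2. Substituting and matching coefficients of each power of t gives A0 = -14/27, A1 = 2/27, A2 = -4/9, so u_p = -14/27 - 4*t^2/9 + 2*t/27.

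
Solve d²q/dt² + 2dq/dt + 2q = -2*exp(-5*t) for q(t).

Characteristic equation r² + 2r + 2 = 0 has discriminant (2)² - 4·(2) = -4 < 0, so r = -1 ± i.
Hence q_h = C1*cos(t)*exp(-t) + C2*exp(-t)*sin(t).
Try q_p = A*exp(-5*t). Substituting into the equation and dividing by exp(-5*t) gives A = -2/17, so q_p = -2*exp(-5*t)/17.

q = -2*exp(-5*t)/17 + C1*cos(t)*exp(-t) + C2*exp(-t)*sin(t)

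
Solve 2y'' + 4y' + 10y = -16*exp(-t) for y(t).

Divide through by 2: y'' + 2y' + 5y = -8*exp(-t).
Characteristic equation r² + 2r + 5 = 0 has discriminant (2)² - 4·(5) = -16 < 0, so r = -1 ± 2i.
Hence y_h = C1*cos(2*t)*exp(-t) + C2*exp(-t)*sin(2*t).
Try y_p = A*exp(-t). Substituting into the equation and dividing by exp(-t) gives A = -2, so y_p = -2*exp(-t).

y = -2*exp(-t) + C1*cos(2*t)*exp(-t) + C2*exp(-t)*sin(2*t)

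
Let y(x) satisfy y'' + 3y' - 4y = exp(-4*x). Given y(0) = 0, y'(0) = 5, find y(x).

Characteristic equation r² + 3r - 4 = 0 factors as (r - 1)(r + 4) = 0, so r = 1, -4.
Hence y_h = C1*exp(x) + C2*exp(-4*x).
Since exp(-4*x) solves the homogeneous equation (r = -4 is a root of multiplicity 1), multiply the trial by x. Try y_p = A*x*exp(-4*x). Substituting into the equation and dividing by exp(-4*x) gives A = -1/5, so y_p = -x*exp(-4*x)/5.
General solution: y = C1*exp(x) + C2*exp(-4*x) - x*exp(-4*x)/5.
Apply the initial conditions: y(0) = C1 + C2 = 0 and y'(0) = -1/5 + C1 - 4*C2 = 5. Solving gives C1 = 26/25, C2 = -26/25.

y = -26*exp(-4*x)/25 + 26*exp(x)/25 - x*exp(-4*x)/5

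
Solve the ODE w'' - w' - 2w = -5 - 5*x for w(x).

w = 5/4 + 5*x/2 + C1*exp(-x) + C2*exp(2*x)

Characteristic equation r² - r - 2 = 0 factors as (r + 1)(r - 2) = 0, so r = -1, 2.
Hence w_h = C1*exp(-x) + C2*exp(2*x).
For the particular solution try w_p = A0 + A1*x. Substituting and matching coefficients of each power of x gives A0 = 5/4, A1 = 5/2, so w_p = 5/4 + 5*x/2.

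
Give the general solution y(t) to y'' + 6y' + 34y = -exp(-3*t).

y = -exp(-3*t)/25 + C1*cos(5*t)*exp(-3*t) + C2*exp(-3*t)*sin(5*t)

Characteristic equation r² + 6r + 34 = 0 has discriminant (6)² - 4·(34) = -100 < 0, so r = -3 ± 5i.
Hence y_h = C1*cos(5*t)*exp(-3*t) + C2*exp(-3*t)*sin(5*t).
Try y_p = A*exp(-3*t). Substituting into the equation and dividing by exp(-3*t) gives A = -1/25, so y_p = -exp(-3*t)/25.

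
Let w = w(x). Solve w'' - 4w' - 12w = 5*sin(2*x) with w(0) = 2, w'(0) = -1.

Characteristic equation r² - 4r - 12 = 0 factors as (r + 2)(r - 6) = 0, so r = -2, 6.
Hence w_h = C1*exp(-2*x) + C2*exp(6*x).
Try w_p = A*cos(2*x) + B*sin(2*x). Substituting and equating the coefficients of cos(2x) and sin(2x) gives A = 1/8, B = -1/4, so w_p = -sin(2*x)/4 + cos(2*x)/8.
General solution: w = -sin(2*x)/4 + cos(2*x)/8 + C1*exp(-2*x) + C2*exp(6*x).
Apply the initial conditions: w(0) = 1/8 + C1 + C2 = 2 and w'(0) = -1/2 - 2*C1 + 6*C2 = -1. Solving gives C1 = 47/32, C2 = 13/32.

w = -sin(2*x)/4 + cos(2*x)/8 + 13*exp(6*x)/32 + 47*exp(-2*x)/32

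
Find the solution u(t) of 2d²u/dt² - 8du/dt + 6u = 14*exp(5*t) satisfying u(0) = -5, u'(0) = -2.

u = -45*exp(t)/8 - exp(3*t)/4 + 7*exp(5*t)/8

Divide through by 2: u'' - 4u' + 3u = 7*exp(5*t).
Characteristic equation r² - 4r + 3 = 0 factors as (r - 1)(r - 3) = 0, so r = 1, 3.
Hence u_h = C1*exp(t) + C2*exp(3*t).
Try u_p = A*exp(5*t). Substituting into the equation and dividing by exp(5*t) gives A = 7/8, so u_p = 7*exp(5*t)/8.
General solution: u = 7*exp(5*t)/8 + C1*exp(t) + C2*exp(3*t).
Apply the initial conditions: u(0) = 7/8 + C1 + C2 = -5 and u'(0) = 35/8 + C1 + 3*C2 = -2. Solving gives C1 = -45/8, C2 = -1/4.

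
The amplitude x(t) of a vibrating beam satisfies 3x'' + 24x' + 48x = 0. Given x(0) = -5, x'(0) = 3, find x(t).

x = -5*exp(-4*t) - 17*t*exp(-4*t)

Divide through by 3: x'' + 8x' + 16x = 0.
Characteristic equation r² + 8r + 16 = 0 has discriminant (8)² - 4·(16) = 0, so r = -4 is a repeated root.
Hence x_h = (C1 + C2*t)*exp(-4*t).
Apply the initial conditions: x(0) = C1 = -5 and x'(0) = C2 - 4*C1 = 3. Solving gives C1 = -5, C2 = -17.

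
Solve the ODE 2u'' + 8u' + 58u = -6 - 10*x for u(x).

Divide through by 2: u'' + 4u' + 29u = -3 - 5*x.
Characteristic equation r² + 4r + 29 = 0 has discriminant (4)² - 4·(29) = -100 < 0, so r = -2 ± 5i.
Hence u_h = C1*cos(5*x)*exp(-2*x) + C2*exp(-2*x)*sin(5*x).
For the particular solution try u_p = A0 + A1*x. Substituting and matching coefficients of each power of x gives A0 = -67/841, A1 = -5/29, so u_p = -67/841 - 5*x/29.

u = -67/841 - 5*x/29 + C1*cos(5*x)*exp(-2*x) + C2*exp(-2*x)*sin(5*x)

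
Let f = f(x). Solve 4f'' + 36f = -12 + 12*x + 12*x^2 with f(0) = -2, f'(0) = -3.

Divide through by 4: f'' + 9f = -3 + 3*x + 3*x^2.
Characteristic equation r² + 9 = 0 has discriminant (0)² - 4·(9) = -36 < 0, so r = ± 3i.
Hence f_h = C1*cos(3*x) + C2*sin(3*x).
For the particular solution try f_p = A0 + A1*x + A2*x^2. Substituting and matching coefficients of each power of x gives A0 = -11/27, A1 = 1/3, A2 = 1/3, so f_p = -11/27 + x/3 + x^2/3.
General solution: f = -11/27 + x/3 + x^2/3 + C1*cos(3*x) + C2*sin(3*x).
Apply the initial conditions: f(0) = -11/27 + C1 = -2 and f'(0) = 1/3 + 3*C2 = -3. Solving gives C1 = -43/27, C2 = -10/9.

f = -11/27 - 43*cos(3*x)/27 - 10*sin(3*x)/9 + x/3 + x**2/3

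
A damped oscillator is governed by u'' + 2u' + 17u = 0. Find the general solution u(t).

Characteristic equation r² + 2r + 17 = 0 has discriminant (2)² - 4·(17) = -64 < 0, so r = -1 ± 4i.
Hence u_h = C1*cos(4*t)*exp(-t) + C2*exp(-t)*sin(4*t).

u = C1*cos(4*t)*exp(-t) + C2*exp(-t)*sin(4*t)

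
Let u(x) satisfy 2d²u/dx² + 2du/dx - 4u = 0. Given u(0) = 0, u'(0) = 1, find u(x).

Divide through by 2: u'' + u' - 2u = 0.
Characteristic equation r² + r - 2 = 0 factors as (r - 1)(r + 2) = 0, so r = 1, -2.
Hence u_h = C1*exp(x) + C2*exp(-2*x).
Apply the initial conditions: u(0) = C1 + C2 = 0 and u'(0) = C1 - 2*C2 = 1. Solving gives C1 = 1/3, C2 = -1/3.

u = -exp(-2*x)/3 + exp(x)/3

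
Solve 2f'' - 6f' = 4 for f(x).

f = C2 - 2*x/3 + C1*exp(3*x)

Divide through by 2: f'' - 3f' = 2.
Characteristic equation r² - 3r = 0 factors as (r - 3)r = 0, so r = 3, 0.
Hence f_h = C1*exp(3*x) + C2.
Since 0 is a characteristic root (multiplicity 1), multiply the polynomial trial by x: try f_p = A0*x. Substituting and matching coefficients of each power of x gives A0 = -2/3, so f_p = -2*x/3.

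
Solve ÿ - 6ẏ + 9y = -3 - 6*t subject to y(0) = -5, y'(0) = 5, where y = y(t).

Characteristic equation r² - 6r + 9 = 0 has discriminant (-6)² - 4·(9) = 0, so r = 3 is a repeated root.
Hence y_h = (C1 + C2*t)*exp(3*t).
For the particular solution try y_p = A0 + A1*t. Substituting and matching coefficients of each power of t gives A0 = -7/9, A1 = -2/3, so y_p = -7/9 - 2*t/3.
General solution: y = -7/9 - 2*t/3 + C1*exp(3*t) + C2*t*exp(3*t).
Apply the initial conditions: y(0) = -7/9 + C1 = -5 and y'(0) = -2/3 + C2 + 3*C1 = 5. Solving gives C1 = -38/9, C2 = 55/3.

y = -7/9 - 38*exp(3*t)/9 - 2*t/3 + 55*t*exp(3*t)/3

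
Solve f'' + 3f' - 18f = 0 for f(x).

Characteristic equation r² + 3r - 18 = 0 factors as (r + 6)(r - 3) = 0, so r = -6, 3.
Hence f_h = C1*exp(-6*x) + C2*exp(3*x).

f = C1*exp(-6*x) + C2*exp(3*x)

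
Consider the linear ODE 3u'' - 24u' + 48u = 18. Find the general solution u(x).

u = 3/8 + C1*exp(4*x) + C2*x*exp(4*x)

Divide through by 3: u'' - 8u' + 16u = 6.
Characteristic equation r² - 8r + 16 = 0 has discriminant (-8)² - 4·(16) = 0, so r = 4 is a repeated root.
Hence u_h = (C1 + C2*x)*exp(4*x).
For the particular solution try u_p = A0. Substituting and matching coefficients of each power of x gives A0 = 3/8, so u_p = 3/8.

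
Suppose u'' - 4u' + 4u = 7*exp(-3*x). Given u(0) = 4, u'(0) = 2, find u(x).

u = 7*exp(-3*x)/25 + 93*exp(2*x)/25 - 23*x*exp(2*x)/5

Characteristic equation r² - 4r + 4 = 0 has discriminant (-4)² - 4·(4) = 0, so r = 2 is a repeated root.
Hence u_h = (C1 + C2*x)*exp(2*x).
Try u_p = A*exp(-3*x). Substituting into the equation and dividing by exp(-3*x) gives A = 7/25, so u_p = 7*exp(-3*x)/25.
General solution: u = 7*exp(-3*x)/25 + C1*exp(2*x) + C2*x*exp(2*x).
Apply the initial conditions: u(0) = 7/25 + C1 = 4 and u'(0) = -21/25 + C2 + 2*C1 = 2. Solving gives C1 = 93/25, C2 = -23/5.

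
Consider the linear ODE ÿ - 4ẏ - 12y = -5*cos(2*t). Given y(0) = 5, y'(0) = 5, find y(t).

y = cos(2*t)/4 + sin(2*t)/8 + 57*exp(6*t)/32 + 95*exp(-2*t)/32

Characteristic equation r² - 4r - 12 = 0 factors as (r - 6)(r + 2) = 0, so r = 6, -2.
Hence y_h = C1*exp(6*t) + C2*exp(-2*t).
Try y_p = A*cos(2*t) + B*sin(2*t). Substituting and equating the coefficients of cos(2t) and sin(2t) gives A = 1/4, B = 1/8, so y_p = cos(2*t)/4 + sin(2*t)/8.
General solution: y = cos(2*t)/4 + sin(2*t)/8 + C1*exp(6*t) + C2*exp(-2*t).
Apply the initial conditions: y(0) = 1/4 + C1 + C2 = 5 and y'(0) = 1/4 - 2*C2 + 6*C1 = 5. Solving gives C1 = 57/32, C2 = 95/32.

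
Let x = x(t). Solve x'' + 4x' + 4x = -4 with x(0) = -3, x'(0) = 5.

x = -1 - 2*exp(-2*t) + t*exp(-2*t)

Characteristic equation r² + 4r + 4 = 0 has discriminant (4)² - 4·(4) = 0, so r = -2 is a repeated root.
Hence x_h = (C1 + C2*t)*exp(-2*t).
For the particular solution try x_p = A0. Substituting and matching coefficients of each power of t gives A0 = -1, so x_p = -1.
General solution: x = -1 + C1*exp(-2*t) + C2*t*exp(-2*t).
Apply the initial conditions: x(0) = -1 + C1 = -3 and x'(0) = C2 - 2*C1 = 5. Solving gives C1 = -2, C2 = 1.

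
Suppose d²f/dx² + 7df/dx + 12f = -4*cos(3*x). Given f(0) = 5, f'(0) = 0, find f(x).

Characteristic equation r² + 7r + 12 = 0 factors as (r + 3)(r + 4) = 0, so r = -3, -4.
Hence f_h = C1*exp(-3*x) + C2*exp(-4*x).
Try f_p = A*cos(3*x) + B*sin(3*x). Substituting and equating the coefficients of cos(3x) and sin(3x) gives A = -2/75, B = -14/75, so f_p = -14*sin(3*x)/75 - 2*cos(3*x)/75.
General solution: f = -14*sin(3*x)/75 - 2*cos(3*x)/75 + C1*exp(-3*x) + C2*exp(-4*x).
Apply the initial conditions: f(0) = -2/75 + C1 + C2 = 5 and f'(0) = -14/25 - 4*C2 - 3*C1 = 0. Solving gives C1 = 62/3, C2 = -391/25.

f = -391*exp(-4*x)/25 - 14*sin(3*x)/75 - 2*cos(3*x)/75 + 62*exp(-3*x)/3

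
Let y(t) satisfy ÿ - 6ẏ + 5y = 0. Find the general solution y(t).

Characteristic equation r² - 6r + 5 = 0 factors as (r - 1)(r - 5) = 0, so r = 1, 5.
Hence y_h = C1*exp(t) + C2*exp(5*t).

y = C1*exp(t) + C2*exp(5*t)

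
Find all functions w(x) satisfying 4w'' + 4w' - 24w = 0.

w = C1*exp(2*x) + C2*exp(-3*x)

Divide through by 4: w'' + w' - 6w = 0.
Characteristic equation r² + r - 6 = 0 factors as (r - 2)(r + 3) = 0, so r = 2, -3.
Hence w_h = C1*exp(2*x) + C2*exp(-3*x).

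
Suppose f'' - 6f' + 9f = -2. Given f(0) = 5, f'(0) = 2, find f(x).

f = -2/9 + 47*exp(3*x)/9 - 41*x*exp(3*x)/3

Characteristic equation r² - 6r + 9 = 0 has discriminant (-6)² - 4·(9) = 0, so r = 3 is a repeated root.
Hence f_h = (C1 + C2*x)*exp(3*x).
For the particular solution try f_p = A0. Substituting and matching coefficients of each power of x gives A0 = -2/9, so f_p = -2/9.
General solution: f = -2/9 + C1*exp(3*x) + C2*x*exp(3*x).
Apply the initial conditions: f(0) = -2/9 + C1 = 5 and f'(0) = C2 + 3*C1 = 2. Solving gives C1 = 47/9, C2 = -41/3.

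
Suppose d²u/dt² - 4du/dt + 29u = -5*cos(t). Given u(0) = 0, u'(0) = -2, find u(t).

u = -7*cos(t)/40 + sin(t)/40 - 19*exp(2*t)*sin(5*t)/40 + 7*cos(5*t)*exp(2*t)/40

Characteristic equation r² - 4r + 29 = 0 has discriminant (-4)² - 4·(29) = -100 < 0, so r = 2 ± 5i.
Hence u_h = C1*cos(5*t)*exp(2*t) + C2*exp(2*t)*sin(5*t).
Try u_p = A*cos(t) + B*sin(t). Substituting and equating the coefficients of cos(t) and sin(t) gives A = -7/40, B = 1/40, so u_p = -7*cos(t)/40 + sin(t)/40.
General solution: u = -7*cos(t)/40 + sin(t)/40 + C1*cos(5*t)*exp(2*t) + C2*exp(2*t)*sin(5*t).
Apply the initial conditions: u(0) = -7/40 + C1 = 0 and u'(0) = 1/40 + 2*C1 + 5*C2 = -2. Solving gives C1 = 7/40, C2 = -19/40.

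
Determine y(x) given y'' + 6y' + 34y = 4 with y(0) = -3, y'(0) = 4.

Characteristic equation r² + 6r + 34 = 0 has discriminant (6)² - 4·(34) = -100 < 0, so r = -3 ± 5i.
Hence y_h = C1*cos(5*x)*exp(-3*x) + C2*exp(-3*x)*sin(5*x).
For the particular solution try y_p = A0. Substituting and matching coefficients of each power of x gives A0 = 2/17, so y_p = 2/17.
General solution: y = 2/17 + C1*cos(5*x)*exp(-3*x) + C2*exp(-3*x)*sin(5*x).
Apply the initial conditions: y(0) = 2/17 + C1 = -3 and y'(0) = -3*C1 + 5*C2 = 4. Solving gives C1 = -53/17, C2 = -91/85.

y = 2/17 - 91*exp(-3*x)*sin(5*x)/85 - 53*cos(5*x)*exp(-3*x)/17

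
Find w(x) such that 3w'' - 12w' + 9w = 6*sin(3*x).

w = -sin(3*x)/15 + 2*cos(3*x)/15 + C1*exp(3*x) + C2*exp(x)

Divide through by 3: w'' - 4w' + 3w = 2*sin(3*x).
Characteristic equation r² - 4r + 3 = 0 factors as (r - 3)(r - 1) = 0, so r = 3, 1.
Hence w_h = C1*exp(3*x) + C2*exp(x).
Try w_p = A*cos(3*x) + B*sin(3*x). Substituting and equating the coefficients of cos(3x) and sin(3x) gives A = 2/15, B = -1/15, so w_p = -sin(3*x)/15 + 2*cos(3*x)/15.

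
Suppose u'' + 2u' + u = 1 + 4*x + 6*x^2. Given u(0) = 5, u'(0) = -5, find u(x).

u = 29 - 24*exp(-x) - 20*x + 6*x**2 - 9*x*exp(-x)

Characteristic equation r² + 2r + 1 = 0 has discriminant (2)² - 4·(1) = 0, so r = -1 is a repeated root.
Hence u_h = (C1 + C2*x)*exp(-x).
For the particular solution try u_p = A0 + A1*x + A2*x^2. Substituting and matching coefficients of each power of x gives A0 = 29, A1 = -20, A2 = 6, so u_p = 29 - 20*x + 6*x^2.
General solution: u = 29 - 20*x + 6*x^2 + C1*exp(-x) + C2*x*exp(-x).
Apply the initial conditions: u(0) = 29 + C1 = 5 and u'(0) = -20 + C2 - C1 = -5. Solving gives C1 = -24, C2 = -9.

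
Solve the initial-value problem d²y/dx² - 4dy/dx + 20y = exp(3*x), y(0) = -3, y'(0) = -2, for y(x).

y = exp(3*x)/17 - 52*cos(4*x)*exp(2*x)/17 + 67*exp(2*x)*sin(4*x)/68

Characteristic equation r² - 4r + 20 = 0 has discriminant (-4)² - 4·(20) = -64 < 0, so r = 2 ± 4i.
Hence y_h = C1*cos(4*x)*exp(2*x) + C2*exp(2*x)*sin(4*x).
Try y_p = A*exp(3*x). Substituting into the equation and dividing by exp(3*x) gives A = 1/17, so y_p = exp(3*x)/17.
General solution: y = exp(3*x)/17 + C1*cos(4*x)*exp(2*x) + C2*exp(2*x)*sin(4*x).
Apply the initial conditions: y(0) = 1/17 + C1 = -3 and y'(0) = 3/17 + 2*C1 + 4*C2 = -2. Solving gives C1 = -52/17, C2 = 67/68.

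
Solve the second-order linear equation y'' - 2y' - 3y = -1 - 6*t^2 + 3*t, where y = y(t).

Characteristic equation r² - 2r - 3 = 0 factors as (r + 1)(r - 3) = 0, so r = -1, 3.
Hence y_h = C1*exp(-t) + C2*exp(3*t).
For the particular solution try y_p = A0 + A1*t + A2*t^2. Substituting and matching coefficients of each power of t gives A0 = 37/9, A1 = -11/3, A2 = 2, so y_p = 37/9 + 2*t^2 - 11*t/3.

y = 37/9 + 2*t**2 - 11*t/3 + C1*exp(-t) + C2*exp(3*t)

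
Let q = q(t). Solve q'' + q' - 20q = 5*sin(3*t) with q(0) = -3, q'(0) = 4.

Characteristic equation r² + r - 20 = 0 factors as (r + 5)(r - 4) = 0, so r = -5, 4.
Hence q_h = C1*exp(-5*t) + C2*exp(4*t).
Try q_p = A*cos(3*t) + B*sin(3*t). Substituting and equating the coefficients of cos(3t) and sin(3t) gives A = -3/170, B = -29/170, so q_p = -29*sin(3*t)/170 - 3*cos(3*t)/170.
General solution: q = -29*sin(3*t)/170 - 3*cos(3*t)/170 + C1*exp(-5*t) + C2*exp(4*t).
Apply the initial conditions: q(0) = -3/170 + C1 + C2 = -3 and q'(0) = -87/170 - 5*C1 + 4*C2 = 4. Solving gives C1 = -559/306, C2 = -52/45.

q = -559*exp(-5*t)/306 - 52*exp(4*t)/45 - 29*sin(3*t)/170 - 3*cos(3*t)/170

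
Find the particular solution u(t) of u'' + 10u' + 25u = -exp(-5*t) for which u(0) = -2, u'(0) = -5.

u = -2*exp(-5*t) - 15*t*exp(-5*t) - t**2*exp(-5*t)/2

Characteristic equation r² + 10r + 25 = 0 has discriminant (10)² - 4·(25) = 0, so r = -5 is a repeated root.
Hence u_h = (C1 + C2*t)*exp(-5*t).
Since exp(-5*t) solves the homogeneous equation (r = -5 is a root of multiplicity 2), multiply the trial by t^2. Try u_p = A*t^2*exp(-5*t). Substituting into the equation and dividing by exp(-5*t) gives A = -1/2, so u_p = -t^2*exp(-5*t)/2.
General solution: u = C1*exp(-5*t) - t^2*exp(-5*t)/2 + C2*t*exp(-5*t).
Apply the initial conditions: u(0) = C1 = -2 and u'(0) = C2 - 5*C1 = -5. Solving gives C1 = -2, C2 = -15.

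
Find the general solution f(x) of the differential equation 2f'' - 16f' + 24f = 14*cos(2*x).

f = -7*sin(2*x)/20 + 7*cos(2*x)/40 + C1*exp(6*x) + C2*exp(2*x)

Divide through by 2: f'' - 8f' + 12f = 7*cos(2*x).
Characteristic equation r² - 8r + 12 = 0 factors as (r - 6)(r - 2) = 0, so r = 6, 2.
Hence f_h = C1*exp(6*x) + C2*exp(2*x).
Try f_p = A*cos(2*x) + B*sin(2*x). Substituting and equating the coefficients of cos(2x) and sin(2x) gives A = 7/40, B = -7/20, so f_p = -7*sin(2*x)/20 + 7*cos(2*x)/40.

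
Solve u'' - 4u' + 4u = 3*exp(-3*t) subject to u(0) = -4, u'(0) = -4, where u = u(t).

u = -103*exp(2*t)/25 + 3*exp(-3*t)/25 + 23*t*exp(2*t)/5

Characteristic equation r² - 4r + 4 = 0 has discriminant (-4)² - 4·(4) = 0, so r = 2 is a repeated root.
Hence u_h = (C1 + C2*t)*exp(2*t).
Try u_p = A*exp(-3*t). Substituting into the equation and dividing by exp(-3*t) gives A = 3/25, so u_p = 3*exp(-3*t)/25.
General solution: u = 3*exp(-3*t)/25 + C1*exp(2*t) + C2*t*exp(2*t).
Apply the initial conditions: u(0) = 3/25 + C1 = -4 and u'(0) = -9/25 + C2 + 2*C1 = -4. Solving gives C1 = -103/25, C2 = 23/5.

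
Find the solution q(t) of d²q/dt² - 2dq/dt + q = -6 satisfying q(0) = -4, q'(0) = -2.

q = -6 + 2*exp(t) - 4*t*exp(t)

Characteristic equation r² - 2r + 1 = 0 has discriminant (-2)² - 4·(1) = 0, so r = 1 is a repeated root.
Hence q_h = (C1 + C2*t)*exp(t).
For the particular solution try q_p = A0. Substituting and matching coefficients of each power of t gives A0 = -6, so q_p = -6.
General solution: q = -6 + C1*exp(t) + C2*t*exp(t).
Apply the initial conditions: q(0) = -6 + C1 = -4 and q'(0) = C1 + C2 = -2. Solving gives C1 = 2, C2 = -4.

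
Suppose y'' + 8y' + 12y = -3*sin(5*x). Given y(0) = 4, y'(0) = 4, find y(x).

Characteristic equation r² + 8r + 12 = 0 factors as (r + 2)(r + 6) = 0, so r = -2, -6.
Hence y_h = C1*exp(-2*x) + C2*exp(-6*x).
Try y_p = A*cos(5*x) + B*sin(5*x). Substituting and equating the coefficients of cos(5x) and sin(5x) gives A = 120/1769, B = 39/1769, so y_p = 39*sin(5*x)/1769 + 120*cos(5*x)/1769.
General solution: y = 39*sin(5*x)/1769 + 120*cos(5*x)/1769 + C1*exp(-2*x) + C2*exp(-6*x).
Apply the initial conditions: y(0) = 120/1769 + C1 + C2 = 4 and y'(0) = 195/1769 - 6*C2 - 2*C1 = 4. Solving gives C1 = 797/116, C2 = -717/244.

y = -717*exp(-6*x)/244 + 39*sin(5*x)/1769 + 120*cos(5*x)/1769 + 797*exp(-2*x)/116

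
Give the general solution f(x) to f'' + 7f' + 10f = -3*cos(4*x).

f = -21*sin(4*x)/205 + 9*cos(4*x)/410 + C1*exp(-2*x) + C2*exp(-5*x)

Characteristic equation r² + 7r + 10 = 0 factors as (r + 2)(r + 5) = 0, so r = -2, -5.
Hence f_h = C1*exp(-2*x) + C2*exp(-5*x).
Try f_p = A*cos(4*x) + B*sin(4*x). Substituting and equating the coefficients of cos(4x) and sin(4x) gives A = 9/410, B = -21/205, so f_p = -21*sin(4*x)/205 + 9*cos(4*x)/410.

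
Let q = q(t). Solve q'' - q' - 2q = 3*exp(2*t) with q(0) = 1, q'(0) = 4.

q = -exp(-t)/3 + 4*exp(2*t)/3 + t*exp(2*t)

Characteristic equation r² - r - 2 = 0 factors as (r - 2)(r + 1) = 0, so r = 2, -1.
Hence q_h = C1*exp(2*t) + C2*exp(-t).
Since exp(2*t) solves the homogeneous equation (r = 2 is a root of multiplicity 1), multiply the trial by t. Try q_p = A*t*exp(2*t). Substituting into the equation and dividing by exp(2*t) gives A = 1, so q_p = t*exp(2*t).
General solution: q = C1*exp(2*t) + C2*exp(-t) + t*exp(2*t).
Apply the initial conditions: q(0) = C1 + C2 = 1 and q'(0) = 1 - C2 + 2*C1 = 4. Solving gives C1 = 4/3, C2 = -1/3.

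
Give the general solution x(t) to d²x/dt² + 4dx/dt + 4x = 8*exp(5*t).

x = 8*exp(5*t)/49 + C1*exp(-2*t) + C2*t*exp(-2*t)

Characteristic equation r² + 4r + 4 = 0 has discriminant (4)² - 4·(4) = 0, so r = -2 is a repeated root.
Hence x_h = (C1 + C2*t)*exp(-2*t).
Try x_p = A*exp(5*t). Substituting into the equation and dividing by exp(5*t) gives A = 8/49, so x_p = 8*exp(5*t)/49.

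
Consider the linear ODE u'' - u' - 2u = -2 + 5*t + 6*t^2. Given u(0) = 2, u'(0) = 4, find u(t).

u = -9/4 + t/2 - 3*t**2 + 5*exp(-t)/3 + 31*exp(2*t)/12

Characteristic equation r² - r - 2 = 0 factors as (r - 2)(r + 1) = 0, so r = 2, -1.
Hence u_h = C1*exp(2*t) + C2*exp(-t).
For the particular solution try u_p = A0 + A1*t + A2*t^2. Substituting and matching coefficients of each power of t gives A0 = -9/4, A1 = 1/2, A2 = -3, so u_p = -9/4 + t/2 - 3*t^2.
General solution: u = -9/4 + t/2 - 3*t^2 + C1*exp(2*t) + C2*exp(-t).
Apply the initial conditions: u(0) = -9/4 + C1 + C2 = 2 and u'(0) = 1/2 - C2 + 2*C1 = 4. Solving gives C1 = 31/12, C2 = 5/3.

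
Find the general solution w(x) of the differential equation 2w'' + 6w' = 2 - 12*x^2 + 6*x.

w = C2 - 4*x/9 - 2*x**3/3 + 7*x**2/6 + C1*exp(-3*x)

Divide through by 2: w'' + 3w' = 1 - 6*x^2 + 3*x.
Characteristic equation r² + 3r = 0 factors as (r + 3)r = 0, so r = -3, 0.
Hence w_h = C1*exp(-3*x) + C2.
Since 0 is a characteristic root (multiplicity 1), multiply the polynomial trial by x: try w_p = x*(A0 + A1*x + A2*x^2). Substituting and matching coefficients of each power of x gives A0 = -4/9, A1 = 7/6, A2 = -2/3, so w_p = -4*x/9 - 2*x^3/3 + 7*x^2/6.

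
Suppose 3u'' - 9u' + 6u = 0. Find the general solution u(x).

Divide through by 3: u'' - 3u' + 2u = 0.
Characteristic equation r² - 3r + 2 = 0 factors as (r - 2)(r - 1) = 0, so r = 2, 1.
Hence u_h = C1*exp(2*x) + C2*exp(x).

u = C1*exp(2*x) + C2*exp(x)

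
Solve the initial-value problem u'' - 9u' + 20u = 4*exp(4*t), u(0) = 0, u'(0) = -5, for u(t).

u = -exp(5*t) - 4*t*exp(4*t) + exp(4*t)

Characteristic equation r² - 9r + 20 = 0 factors as (r - 5)(r - 4) = 0, so r = 5, 4.
Hence u_h = C1*exp(5*t) + C2*exp(4*t).
Since exp(4*t) solves the homogeneous equation (r = 4 is a root of multiplicity 1), multiply the trial by t. Try u_p = A*t*exp(4*t). Substituting into the equation and dividing by exp(4*t) gives A = -4, so u_p = -4*t*exp(4*t).
General solution: u = C1*exp(5*t) + C2*exp(4*t) - 4*t*exp(4*t).
Apply the initial conditions: u(0) = C1 + C2 = 0 and u'(0) = -4 + 4*C2 + 5*C1 = -5. Solving gives C1 = -1, C2 = 1.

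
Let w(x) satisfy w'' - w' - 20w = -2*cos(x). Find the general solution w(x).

w = sin(x)/221 + 21*cos(x)/221 + C1*exp(5*x) + C2*exp(-4*x)

Characteristic equation r² - r - 20 = 0 factors as (r - 5)(r + 4) = 0, so r = 5, -4.
Hence w_h = C1*exp(5*x) + C2*exp(-4*x).
Try w_p = A*cos(x) + B*sin(x). Substituting and equating the coefficients of cos(x) and sin(x) gives A = 21/221, B = 1/221, so w_p = sin(x)/221 + 21*cos(x)/221.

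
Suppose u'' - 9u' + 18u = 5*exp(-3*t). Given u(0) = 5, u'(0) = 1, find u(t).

u = -121*exp(6*t)/27 + 5*exp(-3*t)/54 + 169*exp(3*t)/18

Characteristic equation r² - 9r + 18 = 0 factors as (r - 6)(r - 3) = 0, so r = 6, 3.
Hence u_h = C1*exp(6*t) + C2*exp(3*t).
Try u_p = A*exp(-3*t). Substituting into the equation and dividing by exp(-3*t) gives A = 5/54, so u_p = 5*exp(-3*t)/54.
General solution: u = 5*exp(-3*t)/54 + C1*exp(6*t) + C2*exp(3*t).
Apply the initial conditions: u(0) = 5/54 + C1 + C2 = 5 and u'(0) = -5/18 + 3*C2 + 6*C1 = 1. Solving gives C1 = -121/27, C2 = 169/18.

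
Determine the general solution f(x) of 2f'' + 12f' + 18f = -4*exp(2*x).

Divide through by 2: f'' + 6f' + 9f = -2*exp(2*x).
Characteristic equation r² + 6r + 9 = 0 has discriminant (6)² - 4·(9) = 0, so r = -3 is a repeated root.
Hence f_h = (C1 + C2*x)*exp(-3*x).
Try f_p = A*exp(2*x). Substituting into the equation and dividing by exp(2*x) gives A = -2/25, so f_p = -2*exp(2*x)/25.

f = -2*exp(2*x)/25 + C1*exp(-3*x) + C2*x*exp(-3*x)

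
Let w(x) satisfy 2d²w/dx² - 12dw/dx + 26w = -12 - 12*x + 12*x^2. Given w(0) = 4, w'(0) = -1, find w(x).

w = -1206/2197 - 6*x/169 + 6*x**2/13 - 32101*exp(3*x)*sin(2*x)/4394 + 9994*cos(2*x)*exp(3*x)/2197

Divide through by 2: w'' - 6w' + 13w = -6 - 6*x + 6*x^2.
Characteristic equation r² - 6r + 13 = 0 has discriminant (-6)² - 4·(13) = -16 < 0, so r = 3 ± 2i.
Hence w_h = C1*cos(2*x)*exp(3*x) + C2*exp(3*x)*sin(2*x).
For the particular solution try w_p = A0 + A1*x + A2*x^2. Substituting and matching coefficients of each power of x gives A0 = -1206/2197, A1 = -6/169, A2 = 6/13, so w_p = -1206/2197 - 6*x/169 + 6*x^2/13.
General solution: w = -1206/2197 - 6*x/169 + 6*x^2/13 + C1*cos(2*x)*exp(3*x) + C2*exp(3*x)*sin(2*x).
Apply the initial conditions: w(0) = -1206/2197 + C1 = 4 and w'(0) = -6/169 + 2*C2 + 3*C1 = -1. Solving gives C1 = 9994/2197, C2 = -32101/4394.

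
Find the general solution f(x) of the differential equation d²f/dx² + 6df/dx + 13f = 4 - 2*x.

f = 64/169 - 2*x/13 + C1*cos(2*x)*exp(-3*x) + C2*exp(-3*x)*sin(2*x)

Characteristic equation r² + 6r + 13 = 0 has discriminant (6)² - 4·(13) = -16 < 0, so r = -3 ± 2i.
Hence f_h = C1*cos(2*x)*exp(-3*x) + C2*exp(-3*x)*sin(2*x).
For the particular solution try f_p = A0 + A1*x. Substituting and matching coefficients of each power of x gives A0 = 64/169, A1 = -2/13, so f_p = 64/169 - 2*x/13.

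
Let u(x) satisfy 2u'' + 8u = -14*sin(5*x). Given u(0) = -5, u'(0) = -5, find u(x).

Divide through by 2: u'' + 4u = -7*sin(5*x).
Characteristic equation r² + 4 = 0 has discriminant (0)² - 4·(4) = -16 < 0, so r = ± 2i.
Hence u_h = C1*cos(2*x) + C2*sin(2*x).
Try u_p = A*cos(5*x) + B*sin(5*x). Substituting and equating the coefficients of cos(5x) and sin(5x) gives A = 0, B = 1/3, so u_p = sin(5*x)/3.
General solution: u = sin(5*x)/3 + C1*cos(2*x) + C2*sin(2*x).
Apply the initial conditions: u(0) = C1 = -5 and u'(0) = 5/3 + 2*C2 = -5. Solving gives C1 = -5, C2 = -10/3.

u = -5*cos(2*x) - 10*sin(2*x)/3 + sin(5*x)/3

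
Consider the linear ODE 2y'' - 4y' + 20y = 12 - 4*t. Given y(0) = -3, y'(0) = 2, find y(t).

y = 14/25 - t/5 - 89*cos(3*t)*exp(t)/25 + 48*exp(t)*sin(3*t)/25

Divide through by 2: y'' - 2y' + 10y = 6 - 2*t.
Characteristic equation r² - 2r + 10 = 0 has discriminant (-2)² - 4·(10) = -36 < 0, so r = 1 ± 3i.
Hence y_h = C1*cos(3*t)*exp(t) + C2*exp(t)*sin(3*t).
For the particular solution try y_p = A0 + A1*t. Substituting and matching coefficients of each power of t gives A0 = 14/25, A1 = -1/5, so y_p = 14/25 - t/5.
General solution: y = 14/25 - t/5 + C1*cos(3*t)*exp(t) + C2*exp(t)*sin(3*t).
Apply the initial conditions: y(0) = 14/25 + C1 = -3 and y'(0) = -1/5 + C1 + 3*C2 = 2. Solving gives C1 = -89/25, C2 = 48/25.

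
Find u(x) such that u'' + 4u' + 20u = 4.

u = 1/5 + C1*cos(4*x)*exp(-2*x) + C2*exp(-2*x)*sin(4*x)

Characteristic equation r² + 4r + 20 = 0 has discriminant (4)² - 4·(20) = -64 < 0, so r = -2 ± 4i.
Hence u_h = C1*cos(4*x)*exp(-2*x) + C2*exp(-2*x)*sin(4*x).
For the particular solution try u_p = A0. Substituting and matching coefficients of each power of x gives A0 = 1/5, so u_p = 1/5.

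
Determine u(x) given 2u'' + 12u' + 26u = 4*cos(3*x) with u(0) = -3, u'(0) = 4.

Divide through by 2: u'' + 6u' + 13u = 2*cos(3*x).
Characteristic equation r² + 6r + 13 = 0 has discriminant (6)² - 4·(13) = -16 < 0, so r = -3 ± 2i.
Hence u_h = C1*cos(2*x)*exp(-3*x) + C2*exp(-3*x)*sin(2*x).
Try u_p = A*cos(3*x) + B*sin(3*x). Substituting and equating the coefficients of cos(3x) and sin(3x) gives A = 2/85, B = 9/85, so u_p = 2*cos(3*x)/85 + 9*sin(3*x)/85.
General solution: u = 2*cos(3*x)/85 + 9*sin(3*x)/85 + C1*cos(2*x)*exp(-3*x) + C2*exp(-3*x)*sin(2*x).
Apply the initial conditions: u(0) = 2/85 + C1 = -3 and u'(0) = 27/85 - 3*C1 + 2*C2 = 4. Solving gives C1 = -257/85, C2 = -229/85.

u = 2*cos(3*x)/85 + 9*sin(3*x)/85 - 257*cos(2*x)*exp(-3*x)/85 - 229*exp(-3*x)*sin(2*x)/85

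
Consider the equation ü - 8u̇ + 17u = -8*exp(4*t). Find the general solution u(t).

Characteristic equation r² - 8r + 17 = 0 has discriminant (-8)² - 4·(17) = -4 < 0, so r = 4 ± i.
Hence u_h = C1*cos(t)*exp(4*t) + C2*exp(4*t)*sin(t).
Try u_p = A*exp(4*t). Substituting into the equation and dividing by exp(4*t) gives A = -8, so u_p = -8*exp(4*t).

u = -8*exp(4*t) + C1*cos(t)*exp(4*t) + C2*exp(4*t)*sin(t)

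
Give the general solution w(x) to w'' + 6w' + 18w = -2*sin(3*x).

Characteristic equation r² + 6r + 18 = 0 has discriminant (6)² - 4·(18) = -36 < 0, so r = -3 ± 3i.
Hence w_h = C1*cos(3*x)*exp(-3*x) + C2*exp(-3*x)*sin(3*x).
Try w_p = A*cos(3*x) + B*sin(3*x). Substituting and equating the coefficients of cos(3x) and sin(3x) gives A = 4/45, B = -2/45, so w_p = -2*sin(3*x)/45 + 4*cos(3*x)/45.

w = -2*sin(3*x)/45 + 4*cos(3*x)/45 + C1*cos(3*x)*exp(-3*x) + C2*exp(-3*x)*sin(3*x)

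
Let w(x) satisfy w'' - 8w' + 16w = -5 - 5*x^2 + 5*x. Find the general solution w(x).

w = -35/128 - 5*x**2/16 + C1*exp(4*x) + C2*x*exp(4*x)

Characteristic equation r² - 8r + 16 = 0 has discriminant (-8)² - 4·(16) = 0, so r = 4 is a repeated root.
Hence w_h = (C1 + C2*x)*exp(4*x).
For the particular solution try w_p = A0 + A1*x + A2*x^2. Substituting and matching coefficients of each power of x gives A0 = -35/128, A1 = 0, A2 = -5/16, so w_p = -35/128 - 5*x^2/16.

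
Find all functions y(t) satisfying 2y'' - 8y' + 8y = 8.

y = 1 + C1*exp(2*t) + C2*t*exp(2*t)

Divide through by 2: y'' - 4y' + 4y = 4.
Characteristic equation r² - 4r + 4 = 0 has discriminant (-4)² - 4·(4) = 0, so r = 2 is a repeated root.
Hence y_h = (C1 + C2*t)*exp(2*t).
For the particular solution try y_p = A0. Substituting and matching coefficients of each power of t gives A0 = 1, so y_p = 1.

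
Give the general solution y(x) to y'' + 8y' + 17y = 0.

y = C1*cos(x)*exp(-4*x) + C2*exp(-4*x)*sin(x)

Characteristic equation r² + 8r + 17 = 0 has discriminant (8)² - 4·(17) = -4 < 0, so r = -4 ± i.
Hence y_h = C1*cos(x)*exp(-4*x) + C2*exp(-4*x)*sin(x).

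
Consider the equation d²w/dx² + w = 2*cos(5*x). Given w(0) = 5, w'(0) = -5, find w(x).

w = -5*sin(x) - cos(5*x)/12 + 61*cos(x)/12

Characteristic equation r² + 1 = 0 has discriminant (0)² - 4·(1) = -4 < 0, so r = ± i.
Hence w_h = C1*cos(x) + C2*sin(x).
Try w_p = A*cos(5*x) + B*sin(5*x). Substituting and equating the coefficients of cos(5x) and sin(5x) gives A = -1/12, B = 0, so w_p = -cos(5*x)/12.
General solution: w = -cos(5*x)/12 + C1*cos(x) + C2*sin(x).
Apply the initial conditions: w(0) = -1/12 + C1 = 5 and w'(0) = C2 = -5. Solving gives C1 = 61/12, C2 = -5.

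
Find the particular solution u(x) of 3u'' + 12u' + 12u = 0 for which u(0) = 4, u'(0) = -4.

u = 4*exp(-2*x) + 4*x*exp(-2*x)

Divide through by 3: u'' + 4u' + 4u = 0.
Characteristic equation r² + 4r + 4 = 0 has discriminant (4)² - 4·(4) = 0, so r = -2 is a repeated root.
Hence u_h = (C1 + C2*x)*exp(-2*x).
Apply the initial conditions: u(0) = C1 = 4 and u'(0) = C2 - 2*C1 = -4. Solving gives C1 = 4, C2 = 4.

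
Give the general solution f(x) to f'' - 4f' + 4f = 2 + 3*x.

Characteristic equation r² - 4r + 4 = 0 has discriminant (-4)² - 4·(4) = 0, so r = 2 is a repeated root.
Hence f_h = (C1 + C2*x)*exp(2*x).
For the particular solution try f_p = A0 + A1*x. Substituting and matching coefficients of each power of x gives A0 = 5/4, A1 = 3/4, so f_p = 5/4 + 3*x/4.

f = 5/4 + 3*x/4 + C1*exp(2*x) + C2*x*exp(2*x)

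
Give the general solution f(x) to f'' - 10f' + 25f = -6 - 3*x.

Characteristic equation r² - 10r + 25 = 0 has discriminant (-10)² - 4·(25) = 0, so r = 5 is a repeated root.
Hence f_h = (C1 + C2*x)*exp(5*x).
For the particular solution try f_p = A0 + A1*x. Substituting and matching coefficients of each power of x gives A0 = -36/125, A1 = -3/25, so f_p = -36/125 - 3*x/25.

f = -36/125 - 3*x/25 + C1*exp(5*x) + C2*x*exp(5*x)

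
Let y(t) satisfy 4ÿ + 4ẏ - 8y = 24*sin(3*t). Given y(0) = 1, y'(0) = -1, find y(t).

y = -33*sin(3*t)/65 - 9*cos(3*t)/65 + 8*exp(-2*t)/39 + 14*exp(t)/15

Divide through by 4: y'' + y' - 2y = 6*sin(3*t).
Characteristic equation r² + r - 2 = 0 factors as (r + 2)(r - 1) = 0, so r = -2, 1.
Hence y_h = C1*exp(-2*t) + C2*exp(t).
Try y_p = A*cos(3*t) + B*sin(3*t). Substituting and equating the coefficients of cos(3t) and sin(3t) gives A = -9/65, B = -33/65, so y_p = -33*sin(3*t)/65 - 9*cos(3*t)/65.
General solution: y = -33*sin(3*t)/65 - 9*cos(3*t)/65 + C1*exp(-2*t) + C2*exp(t).
Apply the initial conditions: y(0) = -9/65 + C1 + C2 = 1 and y'(0) = -99/65 + C2 - 2*C1 = -1. Solving gives C1 = 8/39, C2 = 14/15.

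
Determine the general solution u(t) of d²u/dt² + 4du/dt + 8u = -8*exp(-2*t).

u = -2*exp(-2*t) + C1*cos(2*t)*exp(-2*t) + C2*exp(-2*t)*sin(2*t)

Characteristic equation r² + 4r + 8 = 0 has discriminant (4)² - 4·(8) = -16 < 0, so r = -2 ± 2i.
Hence u_h = C1*cos(2*t)*exp(-2*t) + C2*exp(-2*t)*sin(2*t).
Try u_p = A*exp(-2*t). Substituting into the equation and dividing by exp(-2*t) gives A = -2, so u_p = -2*exp(-2*t).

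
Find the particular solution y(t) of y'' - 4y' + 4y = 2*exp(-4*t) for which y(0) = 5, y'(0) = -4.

Characteristic equation r² - 4r + 4 = 0 has discriminant (-4)² - 4·(4) = 0, so r = 2 is a repeated root.
Hence y_h = (C1 + C2*t)*exp(2*t).
Try y_p = A*exp(-4*t). Substituting into the equation and dividing by exp(-4*t) gives A = 1/18, so y_p = exp(-4*t)/18.
General solution: y = exp(-4*t)/18 + C1*exp(2*t) + C2*t*exp(2*t).
Apply the initial conditions: y(0) = 1/18 + C1 = 5 and y'(0) = -2/9 + C2 + 2*C1 = -4. Solving gives C1 = 89/18, C2 = -41/3.

y = exp(-4*t)/18 + 89*exp(2*t)/18 - 41*t*exp(2*t)/3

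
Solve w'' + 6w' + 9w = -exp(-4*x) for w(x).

w = -exp(-4*x) + C1*exp(-3*x) + C2*x*exp(-3*x)

Characteristic equation r² + 6r + 9 = 0 has discriminant (6)² - 4·(9) = 0, so r = -3 is a repeated root.
Hence w_h = (C1 + C2*x)*exp(-3*x).
Try w_p = A*exp(-4*x). Substituting into the equation and dividing by exp(-4*x) gives A = -1, so w_p = -exp(-4*x).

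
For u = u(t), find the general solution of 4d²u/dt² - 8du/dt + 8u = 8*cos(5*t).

u = -46*cos(5*t)/629 - 20*sin(5*t)/629 + C1*cos(t)*exp(t) + C2*exp(t)*sin(t)

Divide through by 4: u'' - 2u' + 2u = 2*cos(5*t).
Characteristic equation r² - 2r + 2 = 0 has discriminant (-2)² - 4·(2) = -4 < 0, so r = 1 ± i.
Hence u_h = C1*cos(t)*exp(t) + C2*exp(t)*sin(t).
Try u_p = A*cos(5*t) + B*sin(5*t). Substituting and equating the coefficients of cos(5t) and sin(5t) gives A = -46/629, B = -20/629, so u_p = -46*cos(5*t)/629 - 20*sin(5*t)/629.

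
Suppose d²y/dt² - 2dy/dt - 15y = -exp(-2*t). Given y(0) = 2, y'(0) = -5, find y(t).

y = exp(-2*t)/7 + 3*exp(5*t)/28 + 7*exp(-3*t)/4

Characteristic equation r² - 2r - 15 = 0 factors as (r + 3)(r - 5) = 0, so r = -3, 5.
Hence y_h = C1*exp(-3*t) + C2*exp(5*t).
Try y_p = A*exp(-2*t). Substituting into the equation and dividing by exp(-2*t) gives A = 1/7, so y_p = exp(-2*t)/7.
General solution: y = exp(-2*t)/7 + C1*exp(-3*t) + C2*exp(5*t).
Apply the initial conditions: y(0) = 1/7 + C1 + C2 = 2 and y'(0) = -2/7 - 3*C1 + 5*C2 = -5. Solving gives C1 = 7/4, C2 = 3/28.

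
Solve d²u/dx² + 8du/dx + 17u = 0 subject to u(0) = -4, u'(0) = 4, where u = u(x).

Characteristic equation r² + 8r + 17 = 0 has discriminant (8)² - 4·(17) = -4 < 0, so r = -4 ± i.
Hence u_h = C1*cos(x)*exp(-4*x) + C2*exp(-4*x)*sin(x).
Apply the initial conditions: u(0) = C1 = -4 and u'(0) = C2 - 4*C1 = 4. Solving gives C1 = -4, C2 = -12.

u = -12*exp(-4*x)*sin(x) - 4*cos(x)*exp(-4*x)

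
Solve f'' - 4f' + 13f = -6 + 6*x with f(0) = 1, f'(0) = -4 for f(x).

Characteristic equation r² - 4r + 13 = 0 has discriminant (-4)² - 4·(13) = -36 < 0, so r = 2 ± 3i.
Hence f_h = C1*cos(3*x)*exp(2*x) + C2*exp(2*x)*sin(3*x).
For the particular solution try f_p = A0 + A1*x. Substituting and matching coefficients of each power of x gives A0 = -54/169, A1 = 6/13, so f_p = -54/169 + 6*x/13.
General solution: f = -54/169 + 6*x/13 + C1*cos(3*x)*exp(2*x) + C2*exp(2*x)*sin(3*x).
Apply the initial conditions: f(0) = -54/169 + C1 = 1 and f'(0) = 6/13 + 2*C1 + 3*C2 = -4. Solving gives C1 = 223/169, C2 = -400/169.

f = -54/169 + 6*x/13 - 400*exp(2*x)*sin(3*x)/169 + 223*cos(3*x)*exp(2*x)/169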